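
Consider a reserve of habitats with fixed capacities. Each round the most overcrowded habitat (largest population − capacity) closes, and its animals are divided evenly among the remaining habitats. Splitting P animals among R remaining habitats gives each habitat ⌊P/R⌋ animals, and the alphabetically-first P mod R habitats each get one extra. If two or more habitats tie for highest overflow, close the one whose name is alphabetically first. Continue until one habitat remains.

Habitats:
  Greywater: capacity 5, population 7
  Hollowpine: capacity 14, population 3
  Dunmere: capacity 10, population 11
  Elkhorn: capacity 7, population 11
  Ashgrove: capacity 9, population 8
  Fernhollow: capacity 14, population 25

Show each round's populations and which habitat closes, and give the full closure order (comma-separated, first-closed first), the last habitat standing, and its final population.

Closure order: Fernhollow, Elkhorn, Greywater, Dunmere, Ashgrove
Last habitat: Hollowpine with 65 animals

Round 1: Ashgrove=8 Dunmere=11 Elkhorn=11 Fernhollow=25 Greywater=7 Hollowpine=3 → close Fernhollow (overflow 11)
  25÷5 = 5 each, +1 to first 0
Round 2: Ashgrove=13 Dunmere=16 Elkhorn=16 Greywater=12 Hollowpine=8 → close Elkhorn (overflow 9)
  16÷4 = 4 each, +1 to first 0
Round 3: Ashgrove=17 Dunmere=20 Greywater=16 Hollowpine=12 → close Greywater (overflow 11)
  16÷3 = 5 each, +1 to first 1
Round 4: Ashgrove=23 Dunmere=25 Hollowpine=17 → close Dunmere (overflow 15)
  25÷2 = 12 each, +1 to first 1
Round 5: Ashgrove=36 Hollowpine=29 → close Ashgrove (overflow 27)
  36÷1 = 36 each, +1 to first 0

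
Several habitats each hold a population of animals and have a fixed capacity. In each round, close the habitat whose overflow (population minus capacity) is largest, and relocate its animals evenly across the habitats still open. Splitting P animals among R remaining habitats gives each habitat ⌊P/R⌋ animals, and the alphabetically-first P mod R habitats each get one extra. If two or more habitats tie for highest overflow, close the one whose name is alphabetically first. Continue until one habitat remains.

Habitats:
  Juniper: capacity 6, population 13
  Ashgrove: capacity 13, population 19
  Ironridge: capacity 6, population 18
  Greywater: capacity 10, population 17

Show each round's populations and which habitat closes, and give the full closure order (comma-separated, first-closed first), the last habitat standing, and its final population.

Closure order: Ironridge, Greywater, Ashgrove
Last habitat: Juniper with 67 animals

Round 1: Ashgrove=19 Greywater=17 Ironridge=18 Juniper=13 → close Ironridge (overflow 12)
  18÷3 = 6 each, +1 to first 0
Round 2: Ashgrove=25 Greywater=23 Juniper=19 → close Greywater (overflow 13)
  23÷2 = 11 each, +1 to first 1
Round 3: Ashgrove=37 Juniper=30 → close Ashgrove (overflow 24)
  37÷1 = 37 each, +1 to first 0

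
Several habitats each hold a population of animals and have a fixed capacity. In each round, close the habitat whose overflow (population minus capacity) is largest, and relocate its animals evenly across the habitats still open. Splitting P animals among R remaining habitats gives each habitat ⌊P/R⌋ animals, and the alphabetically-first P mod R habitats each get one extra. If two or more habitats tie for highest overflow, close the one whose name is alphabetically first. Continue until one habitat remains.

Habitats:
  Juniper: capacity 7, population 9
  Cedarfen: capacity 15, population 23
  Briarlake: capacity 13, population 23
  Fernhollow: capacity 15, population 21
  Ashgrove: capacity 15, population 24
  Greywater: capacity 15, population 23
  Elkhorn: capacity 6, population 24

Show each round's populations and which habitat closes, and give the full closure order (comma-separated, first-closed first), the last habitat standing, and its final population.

Round 1: Ashgrove=24 Briarlake=23 Cedarfen=23 Elkhorn=24 Fernhollow=21 Greywater=23 Juniper=9 → close Elkhorn (overflow 18)
  24÷6 = 4 each, +1 to first 0
Round 2: Ashgrove=28 Briarlake=27 Cedarfen=27 Fernhollow=25 Greywater=27 Juniper=13 → close Briarlake (overflow 14)
  27÷5 = 5 each, +1 to first 2
Round 3: Ashgrove=34 Cedarfen=33 Fernhollow=30 Greywater=32 Juniper=18 → close Ashgrove (overflow 19)
  34÷4 = 8 each, +1 to first 2
Round 4: Cedarfen=42 Fernhollow=39 Greywater=40 Juniper=26 → close Cedarfen (overflow 27)
  42÷3 = 14 each, +1 to first 0
Round 5: Fernhollow=53 Greywater=54 Juniper=40 → close Greywater (overflow 39)
  54÷2 = 27 each, +1 to first 0
Round 6: Fernhollow=80 Juniper=67 → close Fernhollow (overflow 65)
  80÷1 = 80 each, +1 to first 0

Closure order: Elkhorn, Briarlake, Ashgrove, Cedarfen, Greywater, Fernhollow
Last habitat: Juniper with 147 animals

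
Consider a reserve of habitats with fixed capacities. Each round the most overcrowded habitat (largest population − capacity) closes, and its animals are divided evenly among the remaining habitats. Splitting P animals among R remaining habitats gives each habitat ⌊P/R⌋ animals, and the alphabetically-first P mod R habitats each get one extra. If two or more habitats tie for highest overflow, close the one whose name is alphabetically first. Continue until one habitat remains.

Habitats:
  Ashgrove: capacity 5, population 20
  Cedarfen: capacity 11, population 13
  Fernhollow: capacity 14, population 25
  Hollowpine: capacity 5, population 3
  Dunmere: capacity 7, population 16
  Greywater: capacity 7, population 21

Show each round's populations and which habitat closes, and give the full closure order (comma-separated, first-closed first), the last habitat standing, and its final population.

Round 1: Ashgrove=20 Cedarfen=13 Dunmere=16 Fernhollow=25 Greywater=21 Hollowpine=3 → close Ashgrove (overflow 15)
  20÷5 = 4 each, +1 to first 0
Round 2: Cedarfen=17 Dunmere=20 Fernhollow=29 Greywater=25 Hollowpine=7 → close Greywater (overflow 18)
  25÷4 = 6 each, +1 to first 1
Round 3: Cedarfen=24 Dunmere=26 Fernhollow=35 Hollowpine=13 → close Fernhollow (overflow 21)
  35÷3 = 11 each, +1 to first 2
Round 4: Cedarfen=36 Dunmere=38 Hollowpine=24 → close Dunmere (overflow 31)
  38÷2 = 19 each, +1 to first 0
Round 5: Cedarfen=55 Hollowpine=43 → close Cedarfen (overflow 44)
  55÷1 = 55 each, +1 to first 0

Closure order: Ashgrove, Greywater, Fernhollow, Dunmere, Cedarfen
Last habitat: Hollowpine with 98 animals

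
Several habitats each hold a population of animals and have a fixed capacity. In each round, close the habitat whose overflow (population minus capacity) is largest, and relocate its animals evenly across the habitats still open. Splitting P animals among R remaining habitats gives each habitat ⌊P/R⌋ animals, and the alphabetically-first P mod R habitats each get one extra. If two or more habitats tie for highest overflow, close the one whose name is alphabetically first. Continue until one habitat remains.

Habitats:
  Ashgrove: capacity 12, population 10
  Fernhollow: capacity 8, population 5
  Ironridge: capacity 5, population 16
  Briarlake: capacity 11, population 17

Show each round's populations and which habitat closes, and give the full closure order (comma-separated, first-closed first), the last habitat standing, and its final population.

Round 1: Ashgrove=10 Briarlake=17 Fernhollow=5 Ironridge=16 → close Ironridge (overflow 11)
  16÷3 = 5 each, +1 to first 1
Round 2: Ashgrove=16 Briarlake=22 Fernhollow=10 → close Briarlake (overflow 11)
  22÷2 = 11 each, +1 to first 0
Round 3: Ashgrove=27 Fernhollow=21 → close Ashgrove (overflow 15)
  27÷1 = 27 each, +1 to first 0

Closure order: Ironridge, Briarlake, Ashgrove
Last habitat: Fernhollow with 48 animals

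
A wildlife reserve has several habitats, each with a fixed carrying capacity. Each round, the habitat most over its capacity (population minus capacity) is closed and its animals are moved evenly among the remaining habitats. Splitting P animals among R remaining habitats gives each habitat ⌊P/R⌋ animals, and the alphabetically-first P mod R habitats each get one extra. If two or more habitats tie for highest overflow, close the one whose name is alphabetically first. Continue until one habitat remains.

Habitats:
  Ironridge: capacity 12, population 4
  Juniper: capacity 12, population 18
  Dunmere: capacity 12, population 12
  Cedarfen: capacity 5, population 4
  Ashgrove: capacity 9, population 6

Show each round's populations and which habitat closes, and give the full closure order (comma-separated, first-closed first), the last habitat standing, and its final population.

Round 1: Ashgrove=6 Cedarfen=4 Dunmere=12 Ironridge=4 Juniper=18 → close Juniper (overflow 6)
  18÷4 = 4 each, +1 to first 2
Round 2: Ashgrove=11 Cedarfen=9 Dunmere=16 Ironridge=8 → close Cedarfen (overflow 4)
  9÷3 = 3 each, +1 to first 0
Round 3: Ashgrove=14 Dunmere=19 Ironridge=11 → close Dunmere (overflow 7)
  19÷2 = 9 each, +1 to first 1
Round 4: Ashgrove=24 Ironridge=20 → close Ashgrove (overflow 15)
  24÷1 = 24 each, +1 to first 0

Closure order: Juniper, Cedarfen, Dunmere, Ashgrove
Last habitat: Ironridge with 44 animals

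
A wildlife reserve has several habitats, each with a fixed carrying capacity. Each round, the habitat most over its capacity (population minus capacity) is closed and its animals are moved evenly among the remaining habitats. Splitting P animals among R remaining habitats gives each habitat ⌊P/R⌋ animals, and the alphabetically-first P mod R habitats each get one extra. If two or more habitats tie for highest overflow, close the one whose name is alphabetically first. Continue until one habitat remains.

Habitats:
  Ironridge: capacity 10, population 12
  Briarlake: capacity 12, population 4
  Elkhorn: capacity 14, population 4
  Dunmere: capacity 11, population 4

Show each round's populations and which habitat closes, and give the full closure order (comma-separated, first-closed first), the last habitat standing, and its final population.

Round 1: Briarlake=4 Dunmere=4 Elkhorn=4 Ironridge=12 → close Ironridge (overflow 2)
  12÷3 = 4 each, +1 to first 0
Round 2: Briarlake=8 Dunmere=8 Elkhorn=8 → close Dunmere (overflow -3)
  8÷2 = 4 each, +1 to first 0
Round 3: Briarlake=12 Elkhorn=12 → close Briarlake (overflow 0)
  12÷1 = 12 each, +1 to first 0

Closure order: Ironridge, Dunmere, Briarlake
Last habitat: Elkhorn with 24 animals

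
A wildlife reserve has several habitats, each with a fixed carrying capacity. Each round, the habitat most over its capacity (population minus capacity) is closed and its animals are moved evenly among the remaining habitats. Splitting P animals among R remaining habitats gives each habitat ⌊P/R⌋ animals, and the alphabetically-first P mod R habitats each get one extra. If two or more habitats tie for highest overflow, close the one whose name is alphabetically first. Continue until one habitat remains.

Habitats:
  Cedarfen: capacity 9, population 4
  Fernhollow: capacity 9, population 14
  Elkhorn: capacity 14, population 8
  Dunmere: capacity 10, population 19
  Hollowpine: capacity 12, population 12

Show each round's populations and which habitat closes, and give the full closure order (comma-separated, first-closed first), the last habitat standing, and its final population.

Round 1: Cedarfen=4 Dunmere=19 Elkhorn=8 Fernhollow=14 Hollowpine=12 → close Dunmere (overflow 9)
  19÷4 = 4 each, +1 to first 3
Round 2: Cedarfen=9 Elkhorn=13 Fernhollow=19 Hollowpine=16 → close Fernhollow (overflow 10)
  19÷3 = 6 each, +1 to first 1
Round 3: Cedarfen=16 Elkhorn=19 Hollowpine=22 → close Hollowpine (overflow 10)
  22÷2 = 11 each, +1 to first 0
Round 4: Cedarfen=27 Elkhorn=30 → close Cedarfen (overflow 18)
  27÷1 = 27 each, +1 to first 0

Closure order: Dunmere, Fernhollow, Hollowpine, Cedarfen
Last habitat: Elkhorn with 57 animals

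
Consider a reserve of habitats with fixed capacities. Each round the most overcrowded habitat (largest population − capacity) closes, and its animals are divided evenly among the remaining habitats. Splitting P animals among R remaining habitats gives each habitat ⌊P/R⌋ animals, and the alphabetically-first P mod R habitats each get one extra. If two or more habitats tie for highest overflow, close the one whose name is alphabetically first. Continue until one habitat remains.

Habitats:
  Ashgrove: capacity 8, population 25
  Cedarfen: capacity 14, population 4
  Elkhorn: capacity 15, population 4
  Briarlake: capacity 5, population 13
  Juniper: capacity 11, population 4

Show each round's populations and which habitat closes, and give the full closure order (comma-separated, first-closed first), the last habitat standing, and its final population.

Closure order: Ashgrove, Briarlake, Juniper, Cedarfen
Last habitat: Elkhorn with 50 animals

Round 1: Ashgrove=25 Briarlake=13 Cedarfen=4 Elkhorn=4 Juniper=4 → close Ashgrove (overflow 17)
  25÷4 = 6 each, +1 to first 1
Round 2: Briarlake=20 Cedarfen=10 Elkhorn=10 Juniper=10 → close Briarlake (overflow 15)
  20÷3 = 6 each, +1 to first 2
Round 3: Cedarfen=17 Elkhorn=17 Juniper=16 → close Juniper (overflow 5)
  16÷2 = 8 each, +1 to first 0
Round 4: Cedarfen=25 Elkhorn=25 → close Cedarfen (overflow 11)
  25÷1 = 25 each, +1 to first 0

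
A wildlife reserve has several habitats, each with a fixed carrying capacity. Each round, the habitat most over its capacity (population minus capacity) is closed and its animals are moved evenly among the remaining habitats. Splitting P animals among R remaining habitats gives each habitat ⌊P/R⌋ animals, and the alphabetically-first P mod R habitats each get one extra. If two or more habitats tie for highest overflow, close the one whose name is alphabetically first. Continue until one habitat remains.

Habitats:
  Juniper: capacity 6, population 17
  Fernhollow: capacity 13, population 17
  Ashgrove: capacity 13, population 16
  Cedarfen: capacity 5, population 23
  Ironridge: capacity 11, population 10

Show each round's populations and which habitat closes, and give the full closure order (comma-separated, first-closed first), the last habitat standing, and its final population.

Closure order: Cedarfen, Juniper, Ashgrove, Fernhollow
Last habitat: Ironridge with 83 animals

Round 1: Ashgrove=16 Cedarfen=23 Fernhollow=17 Ironridge=10 Juniper=17 → close Cedarfen (overflow 18)
  23÷4 = 5 each, +1 to first 3
Round 2: Ashgrove=22 Fernhollow=23 Ironridge=16 Juniper=22 → close Juniper (overflow 16)
  22÷3 = 7 each, +1 to first 1
Round 3: Ashgrove=30 Fernhollow=30 Ironridge=23 → close Ashgrove (overflow 17)
  30÷2 = 15 each, +1 to first 0
Round 4: Fernhollow=45 Ironridge=38 → close Fernhollow (overflow 32)
  45÷1 = 45 each, +1 to first 0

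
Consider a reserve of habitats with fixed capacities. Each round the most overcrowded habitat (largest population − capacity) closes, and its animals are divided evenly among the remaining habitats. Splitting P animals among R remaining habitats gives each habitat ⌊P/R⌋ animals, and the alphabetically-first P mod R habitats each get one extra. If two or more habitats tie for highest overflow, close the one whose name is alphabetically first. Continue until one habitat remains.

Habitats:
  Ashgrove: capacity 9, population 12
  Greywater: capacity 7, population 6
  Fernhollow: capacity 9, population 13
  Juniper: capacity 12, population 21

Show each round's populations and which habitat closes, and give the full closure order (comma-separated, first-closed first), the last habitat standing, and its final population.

Closure order: Juniper, Fernhollow, Ashgrove
Last habitat: Greywater with 52 animals

Round 1: Ashgrove=12 Fernhollow=13 Greywater=6 Juniper=21 → close Juniper (overflow 9)
  21÷3 = 7 each, +1 to first 0
Round 2: Ashgrove=19 Fernhollow=20 Greywater=13 → close Fernhollow (overflow 11)
  20÷2 = 10 each, +1 to first 0
Round 3: Ashgrove=29 Greywater=23 → close Ashgrove (overflow 20)
  29÷1 = 29 each, +1 to first 0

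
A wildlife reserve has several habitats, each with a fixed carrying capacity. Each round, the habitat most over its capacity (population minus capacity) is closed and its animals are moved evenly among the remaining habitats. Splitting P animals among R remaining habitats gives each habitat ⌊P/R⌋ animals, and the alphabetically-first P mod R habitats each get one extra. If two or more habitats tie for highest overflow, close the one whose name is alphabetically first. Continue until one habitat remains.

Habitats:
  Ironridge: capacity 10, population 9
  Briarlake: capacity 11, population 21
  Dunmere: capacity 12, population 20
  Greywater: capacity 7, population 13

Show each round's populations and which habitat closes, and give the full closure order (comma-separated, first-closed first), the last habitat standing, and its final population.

Round 1: Briarlake=21 Dunmere=20 Greywater=13 Ironridge=9 → close Briarlake (overflow 10)
  21÷3 = 7 each, +1 to first 0
Round 2: Dunmere=27 Greywater=20 Ironridge=16 → close Dunmere (overflow 15)
  27÷2 = 13 each, +1 to first 1
Round 3: Greywater=34 Ironridge=29 → close Greywater (overflow 27)
  34÷1 = 34 each, +1 to first 0

Closure order: Briarlake, Dunmere, Greywater
Last habitat: Ironridge with 63 animals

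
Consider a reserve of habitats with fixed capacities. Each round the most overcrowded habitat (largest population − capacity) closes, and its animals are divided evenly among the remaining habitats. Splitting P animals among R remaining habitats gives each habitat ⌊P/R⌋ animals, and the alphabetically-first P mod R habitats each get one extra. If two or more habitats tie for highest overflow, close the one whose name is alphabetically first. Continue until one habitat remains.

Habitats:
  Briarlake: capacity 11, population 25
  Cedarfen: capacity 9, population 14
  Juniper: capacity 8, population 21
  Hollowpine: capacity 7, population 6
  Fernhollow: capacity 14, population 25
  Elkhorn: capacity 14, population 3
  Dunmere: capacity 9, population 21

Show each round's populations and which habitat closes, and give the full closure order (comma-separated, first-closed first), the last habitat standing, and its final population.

Round 1: Briarlake=25 Cedarfen=14 Dunmere=21 Elkhorn=3 Fernhollow=25 Hollowpine=6 Juniper=21 → close Briarlake (overflow 14)
  25÷6 = 4 each, +1 to first 1
Round 2: Cedarfen=19 Dunmere=25 Elkhorn=7 Fernhollow=29 Hollowpine=10 Juniper=25 → close Juniper (overflow 17)
  25÷5 = 5 each, +1 to first 0
Round 3: Cedarfen=24 Dunmere=30 Elkhorn=12 Fernhollow=34 Hollowpine=15 → close Dunmere (overflow 21)
  30÷4 = 7 each, +1 to first 2
Round 4: Cedarfen=32 Elkhorn=20 Fernhollow=41 Hollowpine=22 → close Fernhollow (overflow 27)
  41÷3 = 13 each, +1 to first 2
Round 5: Cedarfen=46 Elkhorn=34 Hollowpine=35 → close Cedarfen (overflow 37)
  46÷2 = 23 each, +1 to first 0
Round 6: Elkhorn=57 Hollowpine=58 → close Hollowpine (overflow 51)
  58÷1 = 58 each, +1 to first 0

Closure order: Briarlake, Juniper, Dunmere, Fernhollow, Cedarfen, Hollowpine
Last habitat: Elkhorn with 115 animals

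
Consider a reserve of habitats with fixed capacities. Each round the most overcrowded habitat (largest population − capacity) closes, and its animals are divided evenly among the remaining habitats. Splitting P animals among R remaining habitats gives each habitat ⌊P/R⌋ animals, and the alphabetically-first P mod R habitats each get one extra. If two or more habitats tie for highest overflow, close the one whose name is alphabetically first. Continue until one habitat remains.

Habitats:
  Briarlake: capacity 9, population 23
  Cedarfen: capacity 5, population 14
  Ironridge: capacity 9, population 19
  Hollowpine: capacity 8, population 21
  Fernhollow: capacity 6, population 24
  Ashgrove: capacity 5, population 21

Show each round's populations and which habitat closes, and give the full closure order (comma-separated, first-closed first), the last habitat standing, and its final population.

Closure order: Fernhollow, Ashgrove, Briarlake, Hollowpine, Cedarfen
Last habitat: Ironridge with 122 animals

Round 1: Ashgrove=21 Briarlake=23 Cedarfen=14 Fernhollow=24 Hollowpine=21 Ironridge=19 → close Fernhollow (overflow 18)
  24÷5 = 4 each, +1 to first 4
Round 2: Ashgrove=26 Briarlake=28 Cedarfen=19 Hollowpine=26 Ironridge=23 → close Ashgrove (overflow 21)
  26÷4 = 6 each, +1 to first 2
Round 3: Briarlake=35 Cedarfen=26 Hollowpine=32 Ironridge=29 → close Briarlake (overflow 26)
  35÷3 = 11 each, +1 to first 2
Round 4: Cedarfen=38 Hollowpine=44 Ironridge=40 → close Hollowpine (overflow 36)
  44÷2 = 22 each, +1 to first 0
Round 5: Cedarfen=60 Ironridge=62 → close Cedarfen (overflow 55)
  60÷1 = 60 each, +1 to first 0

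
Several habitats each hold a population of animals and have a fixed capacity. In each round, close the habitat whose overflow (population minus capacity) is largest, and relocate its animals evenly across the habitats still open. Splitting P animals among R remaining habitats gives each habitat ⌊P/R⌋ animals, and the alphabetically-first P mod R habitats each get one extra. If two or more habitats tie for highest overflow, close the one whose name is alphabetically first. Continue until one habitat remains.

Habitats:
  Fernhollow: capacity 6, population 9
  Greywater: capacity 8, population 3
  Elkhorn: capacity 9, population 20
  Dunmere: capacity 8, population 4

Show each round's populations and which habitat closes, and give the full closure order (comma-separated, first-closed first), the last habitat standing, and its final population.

Closure order: Elkhorn, Fernhollow, Dunmere
Last habitat: Greywater with 36 animals

Round 1: Dunmere=4 Elkhorn=20 Fernhollow=9 Greywater=3 → close Elkhorn (overflow 11)
  20÷3 = 6 each, +1 to first 2
Round 2: Dunmere=11 Fernhollow=16 Greywater=9 → close Fernhollow (overflow 10)
  16÷2 = 8 each, +1 to first 0
Round 3: Dunmere=19 Greywater=17 → close Dunmere (overflow 11)
  19÷1 = 19 each, +1 to first 0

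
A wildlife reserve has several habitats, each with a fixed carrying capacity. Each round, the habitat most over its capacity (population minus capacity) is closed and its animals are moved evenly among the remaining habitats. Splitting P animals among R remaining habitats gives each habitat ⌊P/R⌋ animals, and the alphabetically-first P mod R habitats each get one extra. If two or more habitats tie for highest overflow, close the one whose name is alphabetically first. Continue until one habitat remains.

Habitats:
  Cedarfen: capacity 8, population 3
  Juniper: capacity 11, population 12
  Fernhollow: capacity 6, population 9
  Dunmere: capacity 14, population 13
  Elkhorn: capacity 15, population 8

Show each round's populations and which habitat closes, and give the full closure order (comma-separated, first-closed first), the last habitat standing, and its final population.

Round 1: Cedarfen=3 Dunmere=13 Elkhorn=8 Fernhollow=9 Juniper=12 → close Fernhollow (overflow 3)
  9÷4 = 2 each, +1 to first 1
Round 2: Cedarfen=6 Dunmere=15 Elkhorn=10 Juniper=14 → close Juniper (overflow 3)
  14÷3 = 4 each, +1 to first 2
Round 3: Cedarfen=11 Dunmere=20 Elkhorn=14 → close Dunmere (overflow 6)
  20÷2 = 10 each, +1 to first 0
Round 4: Cedarfen=21 Elkhorn=24 → close Cedarfen (overflow 13)
  21÷1 = 21 each, +1 to first 0

Closure order: Fernhollow, Juniper, Dunmere, Cedarfen
Last habitat: Elkhorn with 45 animals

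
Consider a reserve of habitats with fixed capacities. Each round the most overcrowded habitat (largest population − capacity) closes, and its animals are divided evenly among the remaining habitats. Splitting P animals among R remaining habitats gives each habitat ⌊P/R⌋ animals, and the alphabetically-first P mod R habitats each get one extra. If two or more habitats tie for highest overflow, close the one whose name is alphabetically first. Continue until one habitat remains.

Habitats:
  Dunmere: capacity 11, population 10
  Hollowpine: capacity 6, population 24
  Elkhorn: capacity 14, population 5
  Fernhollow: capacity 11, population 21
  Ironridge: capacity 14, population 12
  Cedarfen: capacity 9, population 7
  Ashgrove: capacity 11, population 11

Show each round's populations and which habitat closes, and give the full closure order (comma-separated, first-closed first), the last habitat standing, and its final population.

Closure order: Hollowpine, Fernhollow, Ashgrove, Dunmere, Cedarfen, Ironridge
Last habitat: Elkhorn with 90 animals

Round 1: Ashgrove=11 Cedarfen=7 Dunmere=10 Elkhorn=5 Fernhollow=21 Hollowpine=24 Ironridge=12 → close Hollowpine (overflow 18)
  24÷6 = 4 each, +1 to first 0
Round 2: Ashgrove=15 Cedarfen=11 Dunmere=14 Elkhorn=9 Fernhollow=25 Ironridge=16 → close Fernhollow (overflow 14)
  25÷5 = 5 each, +1 to first 0
Round 3: Ashgrove=20 Cedarfen=16 Dunmere=19 Elkhorn=14 Ironridge=21 → close Ashgrove (overflow 9)
  20÷4 = 5 each, +1 to first 0
Round 4: Cedarfen=21 Dunmere=24 Elkhorn=19 Ironridge=26 → close Dunmere (overflow 13)
  24÷3 = 8 each, +1 to first 0
Round 5: Cedarfen=29 Elkhorn=27 Ironridge=34 → close Cedarfen (overflow 20)
  29÷2 = 14 each, +1 to first 1
Round 6: Elkhorn=42 Ironridge=48 → close Ironridge (overflow 34)
  48÷1 = 48 each, +1 to first 0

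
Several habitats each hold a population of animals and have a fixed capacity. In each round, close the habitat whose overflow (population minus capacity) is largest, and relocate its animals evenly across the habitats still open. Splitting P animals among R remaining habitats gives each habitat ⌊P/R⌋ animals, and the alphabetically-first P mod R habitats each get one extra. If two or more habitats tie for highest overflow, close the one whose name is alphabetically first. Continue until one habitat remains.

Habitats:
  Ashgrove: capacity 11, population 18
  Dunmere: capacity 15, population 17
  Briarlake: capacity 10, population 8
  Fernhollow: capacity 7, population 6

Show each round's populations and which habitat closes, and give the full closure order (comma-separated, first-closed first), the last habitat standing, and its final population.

Round 1: Ashgrove=18 Briarlake=8 Dunmere=17 Fernhollow=6 → close Ashgrove (overflow 7)
  18÷3 = 6 each, +1 to first 0
Round 2: Briarlake=14 Dunmere=23 Fernhollow=12 → close Dunmere (overflow 8)
  23÷2 = 11 each, +1 to first 1
Round 3: Briarlake=26 Fernhollow=23 → close Briarlake (overflow 16)
  26÷1 = 26 each, +1 to first 0

Closure order: Ashgrove, Dunmere, Briarlake
Last habitat: Fernhollow with 49 animals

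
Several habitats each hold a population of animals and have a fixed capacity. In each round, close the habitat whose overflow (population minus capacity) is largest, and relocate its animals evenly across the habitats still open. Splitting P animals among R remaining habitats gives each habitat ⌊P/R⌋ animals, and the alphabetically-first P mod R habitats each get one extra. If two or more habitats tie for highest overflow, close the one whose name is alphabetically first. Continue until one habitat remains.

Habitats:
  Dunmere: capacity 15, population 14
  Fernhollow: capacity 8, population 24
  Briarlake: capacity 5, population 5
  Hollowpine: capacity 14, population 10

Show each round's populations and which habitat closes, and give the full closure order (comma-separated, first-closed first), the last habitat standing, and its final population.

Round 1: Briarlake=5 Dunmere=14 Fernhollow=24 Hollowpine=10 → close Fernhollow (overflow 16)
  24÷3 = 8 each, +1 to first 0
Round 2: Briarlake=13 Dunmere=22 Hollowpine=18 → close Briarlake (overflow 8)
  13÷2 = 6 each, +1 to first 1
Round 3: Dunmere=29 Hollowpine=24 → close Dunmere (overflow 14)
  29÷1 = 29 each, +1 to first 0

Closure order: Fernhollow, Briarlake, Dunmere
Last habitat: Hollowpine with 53 animals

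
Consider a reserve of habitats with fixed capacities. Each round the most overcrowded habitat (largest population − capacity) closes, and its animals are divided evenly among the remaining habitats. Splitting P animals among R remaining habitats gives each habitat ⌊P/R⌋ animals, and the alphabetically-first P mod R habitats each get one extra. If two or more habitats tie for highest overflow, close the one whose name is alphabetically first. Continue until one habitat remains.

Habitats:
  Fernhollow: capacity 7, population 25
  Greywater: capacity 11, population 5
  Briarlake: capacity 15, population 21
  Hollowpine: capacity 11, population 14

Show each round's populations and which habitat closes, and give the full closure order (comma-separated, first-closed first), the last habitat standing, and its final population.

Round 1: Briarlake=21 Fernhollow=25 Greywater=5 Hollowpine=14 → close Fernhollow (overflow 18)
  25÷3 = 8 each, +1 to first 1
Round 2: Briarlake=30 Greywater=13 Hollowpine=22 → close Briarlake (overflow 15)
  30÷2 = 15 each, +1 to first 0
Round 3: Greywater=28 Hollowpine=37 → close Hollowpine (overflow 26)
  37÷1 = 37 each, +1 to first 0

Closure order: Fernhollow, Briarlake, Hollowpine
Last habitat: Greywater with 65 animals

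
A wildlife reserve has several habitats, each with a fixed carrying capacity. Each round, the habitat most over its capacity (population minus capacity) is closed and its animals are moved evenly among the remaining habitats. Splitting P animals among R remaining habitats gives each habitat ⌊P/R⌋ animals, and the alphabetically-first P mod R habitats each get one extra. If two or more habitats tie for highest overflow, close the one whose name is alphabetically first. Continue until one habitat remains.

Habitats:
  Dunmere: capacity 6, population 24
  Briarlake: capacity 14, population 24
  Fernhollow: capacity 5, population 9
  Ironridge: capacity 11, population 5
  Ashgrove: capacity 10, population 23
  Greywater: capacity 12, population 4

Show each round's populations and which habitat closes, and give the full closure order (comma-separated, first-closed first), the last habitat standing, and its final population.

Closure order: Dunmere, Ashgrove, Briarlake, Fernhollow, Greywater
Last habitat: Ironridge with 89 animals

Round 1: Ashgrove=23 Briarlake=24 Dunmere=24 Fernhollow=9 Greywater=4 Ironridge=5 → close Dunmere (overflow 18)
  24÷5 = 4 each, +1 to first 4
Round 2: Ashgrove=28 Briarlake=29 Fernhollow=14 Greywater=9 Ironridge=9 → close Ashgrove (overflow 18)
  28÷4 = 7 each, +1 to first 0
Round 3: Briarlake=36 Fernhollow=21 Greywater=16 Ironridge=16 → close Briarlake (overflow 22)
  36÷3 = 12 each, +1 to first 0
Round 4: Fernhollow=33 Greywater=28 Ironridge=28 → close Fernhollow (overflow 28)
  33÷2 = 16 each, +1 to first 1
Round 5: Greywater=45 Ironridge=44 → close Greywater (overflow 33)
  45÷1 = 45 each, +1 to first 0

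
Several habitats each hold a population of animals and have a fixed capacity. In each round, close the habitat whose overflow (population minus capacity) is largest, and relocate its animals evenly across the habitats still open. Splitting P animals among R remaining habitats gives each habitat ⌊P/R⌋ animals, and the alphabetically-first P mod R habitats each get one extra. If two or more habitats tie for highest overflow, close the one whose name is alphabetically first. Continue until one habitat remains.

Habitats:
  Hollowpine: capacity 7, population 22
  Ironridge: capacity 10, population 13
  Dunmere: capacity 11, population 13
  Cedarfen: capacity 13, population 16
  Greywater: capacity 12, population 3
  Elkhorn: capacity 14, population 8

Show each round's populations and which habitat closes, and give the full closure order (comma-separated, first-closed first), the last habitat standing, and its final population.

Round 1: Cedarfen=16 Dunmere=13 Elkhorn=8 Greywater=3 Hollowpine=22 Ironridge=13 → close Hollowpine (overflow 15)
  22÷5 = 4 each, +1 to first 2
Round 2: Cedarfen=21 Dunmere=18 Elkhorn=12 Greywater=7 Ironridge=17 → close Cedarfen (overflow 8)
  21÷4 = 5 each, +1 to first 1
Round 3: Dunmere=24 Elkhorn=17 Greywater=12 Ironridge=22 → close Dunmere (overflow 13)
  24÷3 = 8 each, +1 to first 0
Round 4: Elkhorn=25 Greywater=20 Ironridge=30 → close Ironridge (overflow 20)
  30÷2 = 15 each, +1 to first 0
Round 5: Elkhorn=40 Greywater=35 → close Elkhorn (overflow 26)
  40÷1 = 40 each, +1 to first 0

Closure order: Hollowpine, Cedarfen, Dunmere, Ironridge, Elkhorn
Last habitat: Greywater with 75 animals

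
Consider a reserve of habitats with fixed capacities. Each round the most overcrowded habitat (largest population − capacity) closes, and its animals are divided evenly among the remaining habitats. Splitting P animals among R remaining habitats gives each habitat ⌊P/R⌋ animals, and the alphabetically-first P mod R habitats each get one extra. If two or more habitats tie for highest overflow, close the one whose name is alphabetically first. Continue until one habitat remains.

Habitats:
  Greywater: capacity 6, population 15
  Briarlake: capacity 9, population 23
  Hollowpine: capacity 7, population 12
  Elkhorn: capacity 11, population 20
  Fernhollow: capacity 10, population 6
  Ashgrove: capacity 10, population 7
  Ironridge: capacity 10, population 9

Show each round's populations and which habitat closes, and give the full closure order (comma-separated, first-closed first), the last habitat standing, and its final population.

Round 1: Ashgrove=7 Briarlake=23 Elkhorn=20 Fernhollow=6 Greywater=15 Hollowpine=12 Ironridge=9 → close Briarlake (overflow 14)
  23÷6 = 3 each, +1 to first 5
Round 2: Ashgrove=11 Elkhorn=24 Fernhollow=10 Greywater=19 Hollowpine=16 Ironridge=12 → close Elkhorn (overflow 13)
  24÷5 = 4 each, +1 to first 4
Round 3: Ashgrove=16 Fernhollow=15 Greywater=24 Hollowpine=21 Ironridge=16 → close Greywater (overflow 18)
  24÷4 = 6 each, +1 to first 0
Round 4: Ashgrove=22 Fernhollow=21 Hollowpine=27 Ironridge=22 → close Hollowpine (overflow 20)
  27÷3 = 9 each, +1 to first 0
Round 5: Ashgrove=31 Fernhollow=30 Ironridge=31 → close Ashgrove (overflow 21)
  31÷2 = 15 each, +1 to first 1
Round 6: Fernhollow=46 Ironridge=46 → close Fernhollow (overflow 36)
  46÷1 = 46 each, +1 to first 0

Closure order: Briarlake, Elkhorn, Greywater, Hollowpine, Ashgrove, Fernhollow
Last habitat: Ironridge with 92 animals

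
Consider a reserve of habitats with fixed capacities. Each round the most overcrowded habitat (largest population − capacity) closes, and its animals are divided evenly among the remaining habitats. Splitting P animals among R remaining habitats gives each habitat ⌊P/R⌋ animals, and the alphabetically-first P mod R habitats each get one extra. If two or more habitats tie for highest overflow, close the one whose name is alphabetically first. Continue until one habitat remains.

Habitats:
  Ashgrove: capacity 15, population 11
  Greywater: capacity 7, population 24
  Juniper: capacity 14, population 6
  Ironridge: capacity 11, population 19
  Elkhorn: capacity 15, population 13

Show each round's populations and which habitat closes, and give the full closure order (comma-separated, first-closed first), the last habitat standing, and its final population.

Closure order: Greywater, Ironridge, Elkhorn, Ashgrove
Last habitat: Juniper with 73 animals

Round 1: Ashgrove=11 Elkhorn=13 Greywater=24 Ironridge=19 Juniper=6 → close Greywater (overflow 17)
  24÷4 = 6 each, +1 to first 0
Round 2: Ashgrove=17 Elkhorn=19 Ironridge=25 Juniper=12 → close Ironridge (overflow 14)
  25÷3 = 8 each, +1 to first 1
Round 3: Ashgrove=26 Elkhorn=27 Juniper=20 → close Elkhorn (overflow 12)
  27÷2 = 13 each, +1 to first 1
Round 4: Ashgrove=40 Juniper=33 → close Ashgrove (overflow 25)
  40÷1 = 40 each, +1 to first 0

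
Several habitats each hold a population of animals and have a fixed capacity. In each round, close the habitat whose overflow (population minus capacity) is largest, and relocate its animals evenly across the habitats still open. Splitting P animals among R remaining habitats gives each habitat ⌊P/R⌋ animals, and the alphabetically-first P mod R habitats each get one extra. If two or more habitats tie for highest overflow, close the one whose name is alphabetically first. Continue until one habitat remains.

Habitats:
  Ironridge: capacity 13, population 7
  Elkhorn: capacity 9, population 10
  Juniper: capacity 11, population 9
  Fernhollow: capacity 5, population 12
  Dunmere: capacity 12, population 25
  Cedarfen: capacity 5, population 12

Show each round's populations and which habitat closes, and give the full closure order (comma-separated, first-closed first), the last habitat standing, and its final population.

Round 1: Cedarfen=12 Dunmere=25 Elkhorn=10 Fernhollow=12 Ironridge=7 Juniper=9 → close Dunmere (overflow 13)
  25÷5 = 5 each, +1 to first 0
Round 2: Cedarfen=17 Elkhorn=15 Fernhollow=17 Ironridge=12 Juniper=14 → close Cedarfen (overflow 12)
  17÷4 = 4 each, +1 to first 1
Round 3: Elkhorn=20 Fernhollow=21 Ironridge=16 Juniper=18 → close Fernhollow (overflow 16)
  21÷3 = 7 each, +1 to first 0
Round 4: Elkhorn=27 Ironridge=23 Juniper=25 → close Elkhorn (overflow 18)
  27÷2 = 13 each, +1 to first 1
Round 5: Ironridge=37 Juniper=38 → close Juniper (overflow 27)
  38÷1 = 38 each, +1 to first 0

Closure order: Dunmere, Cedarfen, Fernhollow, Elkhorn, Juniper
Last habitat: Ironridge with 75 animals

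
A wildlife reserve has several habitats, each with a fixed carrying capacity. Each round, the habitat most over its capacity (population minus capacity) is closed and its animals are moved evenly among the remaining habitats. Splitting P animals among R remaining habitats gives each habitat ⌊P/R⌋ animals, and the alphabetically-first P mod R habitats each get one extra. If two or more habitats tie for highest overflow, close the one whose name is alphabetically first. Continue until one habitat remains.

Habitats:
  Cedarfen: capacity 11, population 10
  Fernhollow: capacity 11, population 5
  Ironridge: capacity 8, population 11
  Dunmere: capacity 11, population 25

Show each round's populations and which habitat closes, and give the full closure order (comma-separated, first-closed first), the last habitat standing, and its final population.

Round 1: Cedarfen=10 Dunmere=25 Fernhollow=5 Ironridge=11 → close Dunmere (overflow 14)
  25÷3 = 8 each, +1 to first 1
Round 2: Cedarfen=19 Fernhollow=13 Ironridge=19 → close Ironridge (overflow 11)
  19÷2 = 9 each, +1 to first 1
Round 3: Cedarfen=29 Fernhollow=22 → close Cedarfen (overflow 18)
  29÷1 = 29 each, +1 to first 0

Closure order: Dunmere, Ironridge, Cedarfen
Last habitat: Fernhollow with 51 animals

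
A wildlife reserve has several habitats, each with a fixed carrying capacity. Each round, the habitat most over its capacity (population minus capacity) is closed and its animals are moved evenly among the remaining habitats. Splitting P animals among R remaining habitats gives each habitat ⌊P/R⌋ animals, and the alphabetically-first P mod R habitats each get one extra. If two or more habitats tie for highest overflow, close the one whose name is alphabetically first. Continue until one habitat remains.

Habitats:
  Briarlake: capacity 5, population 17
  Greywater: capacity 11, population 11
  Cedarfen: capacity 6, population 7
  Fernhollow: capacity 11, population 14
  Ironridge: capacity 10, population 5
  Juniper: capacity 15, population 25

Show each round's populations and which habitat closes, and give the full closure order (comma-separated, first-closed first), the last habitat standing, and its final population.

Closure order: Briarlake, Juniper, Fernhollow, Cedarfen, Greywater
Last habitat: Ironridge with 79 animals

Round 1: Briarlake=17 Cedarfen=7 Fernhollow=14 Greywater=11 Ironridge=5 Juniper=25 → close Briarlake (overflow 12)
  17÷5 = 3 each, +1 to first 2
Round 2: Cedarfen=11 Fernhollow=18 Greywater=14 Ironridge=8 Juniper=28 → close Juniper (overflow 13)
  28÷4 = 7 each, +1 to first 0
Round 3: Cedarfen=18 Fernhollow=25 Greywater=21 Ironridge=15 → close Fernhollow (overflow 14)
  25÷3 = 8 each, +1 to first 1
Round 4: Cedarfen=27 Greywater=29 Ironridge=23 → close Cedarfen (overflow 21)
  27÷2 = 13 each, +1 to first 1
Round 5: Greywater=43 Ironridge=36 → close Greywater (overflow 32)
  43÷1 = 43 each, +1 to first 0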